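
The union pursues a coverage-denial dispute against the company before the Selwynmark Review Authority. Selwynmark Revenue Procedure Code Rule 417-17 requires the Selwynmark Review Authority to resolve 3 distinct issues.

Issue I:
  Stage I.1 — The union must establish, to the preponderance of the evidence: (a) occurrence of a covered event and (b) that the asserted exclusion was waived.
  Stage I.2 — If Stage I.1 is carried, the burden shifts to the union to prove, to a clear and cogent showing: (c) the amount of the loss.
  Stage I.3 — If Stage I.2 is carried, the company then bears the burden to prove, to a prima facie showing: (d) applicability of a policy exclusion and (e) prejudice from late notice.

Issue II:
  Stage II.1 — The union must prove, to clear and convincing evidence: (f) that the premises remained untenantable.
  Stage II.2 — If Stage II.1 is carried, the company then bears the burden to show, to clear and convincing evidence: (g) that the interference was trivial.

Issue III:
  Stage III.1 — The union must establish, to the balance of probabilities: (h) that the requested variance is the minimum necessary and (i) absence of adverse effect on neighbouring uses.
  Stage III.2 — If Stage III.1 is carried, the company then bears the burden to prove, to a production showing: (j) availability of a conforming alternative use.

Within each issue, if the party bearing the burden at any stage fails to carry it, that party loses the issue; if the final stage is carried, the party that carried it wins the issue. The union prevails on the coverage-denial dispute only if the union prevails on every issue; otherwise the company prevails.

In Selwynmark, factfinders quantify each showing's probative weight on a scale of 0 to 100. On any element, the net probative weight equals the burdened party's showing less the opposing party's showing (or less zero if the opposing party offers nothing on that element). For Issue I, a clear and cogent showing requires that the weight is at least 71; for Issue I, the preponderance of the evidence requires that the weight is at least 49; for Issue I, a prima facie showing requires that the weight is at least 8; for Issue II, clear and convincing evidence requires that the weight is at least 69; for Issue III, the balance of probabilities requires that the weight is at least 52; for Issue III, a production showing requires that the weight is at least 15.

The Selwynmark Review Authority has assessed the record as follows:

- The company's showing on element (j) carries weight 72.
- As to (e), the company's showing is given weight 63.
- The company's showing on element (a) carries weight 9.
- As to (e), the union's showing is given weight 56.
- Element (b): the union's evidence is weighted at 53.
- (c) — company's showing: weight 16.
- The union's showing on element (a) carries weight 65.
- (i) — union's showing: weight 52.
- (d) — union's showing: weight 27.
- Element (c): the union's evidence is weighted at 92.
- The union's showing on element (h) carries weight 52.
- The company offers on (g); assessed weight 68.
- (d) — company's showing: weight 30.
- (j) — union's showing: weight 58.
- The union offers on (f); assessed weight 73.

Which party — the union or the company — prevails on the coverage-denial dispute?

— Issue I —
Stage I.1 (union, the preponderance of the evidence, weight is at least 49): (a) net 65−9=56 ≥ 49 — meets; (b) 53 ≥ 49 — meets.
  Stage I.1 carried; the burden remains with the union.
Stage I.2 (union, a clear and cogent showing, weight is at least 71): (c) net 92−16=76 ≥ 71 — meets.
  All elements met. The burden passes to the company.
Stage I.3 (company, a prima facie showing, weight is at least 8): (d) net 30−27=3 < 8 — fails; (e) net 63−56=7 < 8 — fails.
  Not every element is met, so the company fails to carry Stage I.3.
The union prevails on this issue.
— Issue II —
At Stage II.1 the union must meet clear and convincing evidence (weight is at least 69): on (f) the weight is 73, ≥ 69, so (f) meets the standard.
  Stage II.1 is satisfied; the onus moves to the company.
At Stage II.2 the company must meet clear and convincing evidence (weight is at least 69): on (g) the weight is 68, < 69, so (g) does not meet the standard.
  The company does not carry Stage II.2.
So the union prevails on this issue.
— Issue III —
Stage III.1 — burden on union; standard: the balance of probabilities (weight is at least 52).
    (h): 52 ≥ 52 [met]
    (i): 52 ≥ 52 [met]
  All elements met. The burden passes to the company.
Stage III.2 — burden on company; standard: a production showing (weight is at least 15).
    (j): 72 − 58 = 14 < 15 [not met]
  Stage III.2 not carried; the company fails its burden.
The union prevails on this issue.
Per-issue: Issue I → union; Issue II → union; Issue III → union. The union must prevail on every issue; overall, the union prevails.

union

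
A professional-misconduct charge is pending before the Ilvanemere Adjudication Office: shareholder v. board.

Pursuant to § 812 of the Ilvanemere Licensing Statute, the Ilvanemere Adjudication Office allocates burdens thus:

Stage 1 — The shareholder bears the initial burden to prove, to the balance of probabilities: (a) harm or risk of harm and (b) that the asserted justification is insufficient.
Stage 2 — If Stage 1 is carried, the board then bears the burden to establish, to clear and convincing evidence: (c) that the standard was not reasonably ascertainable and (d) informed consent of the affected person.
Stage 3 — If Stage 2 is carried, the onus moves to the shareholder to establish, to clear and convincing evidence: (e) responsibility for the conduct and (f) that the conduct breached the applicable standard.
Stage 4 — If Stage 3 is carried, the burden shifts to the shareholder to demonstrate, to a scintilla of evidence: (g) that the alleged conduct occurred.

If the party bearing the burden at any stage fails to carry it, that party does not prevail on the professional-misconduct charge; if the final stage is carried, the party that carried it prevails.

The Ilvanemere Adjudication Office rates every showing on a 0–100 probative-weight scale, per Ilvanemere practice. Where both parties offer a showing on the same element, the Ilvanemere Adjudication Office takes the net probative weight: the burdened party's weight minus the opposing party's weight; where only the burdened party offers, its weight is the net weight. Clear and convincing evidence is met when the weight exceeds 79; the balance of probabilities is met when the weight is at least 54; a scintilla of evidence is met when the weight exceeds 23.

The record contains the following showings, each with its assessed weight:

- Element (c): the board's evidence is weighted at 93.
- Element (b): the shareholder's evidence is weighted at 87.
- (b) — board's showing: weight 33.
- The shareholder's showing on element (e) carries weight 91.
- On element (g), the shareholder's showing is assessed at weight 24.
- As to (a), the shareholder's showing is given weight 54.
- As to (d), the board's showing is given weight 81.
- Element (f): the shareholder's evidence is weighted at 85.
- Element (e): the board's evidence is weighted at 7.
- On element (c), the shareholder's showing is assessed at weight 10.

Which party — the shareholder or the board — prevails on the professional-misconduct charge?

shareholder

At Stage 1 the shareholder must meet the balance of probabilities (weight is at least 54): on (a) the weight is 54, which does reach 54, so (a) meets the standard; on (b) the weight is 87 less the opposing 33 gives net 54, ≥ 54, so (b) meets the standard.
  All elements met. The burden passes to the board.
At Stage 2 the board must meet clear and convincing evidence (weight exceeds 79): on (c) the weight is 93 less the opposing 10 gives net 83, which does exceed 79, so (c) meets the standard; on (d) the weight is 81, which does exceed 79, so (d) meets the standard.
  Stage 2 carried; the burden shifts to the shareholder.
At Stage 3 the shareholder must meet clear and convincing evidence (weight exceeds 79): on (e) the weight is 91 less the opposing 7 gives net 84, > 79, so (e) meets the standard; on (f) the weight is 85, > 79, so (f) meets the standard.
  Stage 3 is satisfied; the shareholder continues to bear the burden.
At Stage 4 the shareholder must meet a scintilla of evidence (weight exceeds 23): on (g) the weight is 24, which does exceed 23, so (g) meets the standard.
  Stage 4 carried; the final stage is satisfied.
All stages carried — the shareholder prevails.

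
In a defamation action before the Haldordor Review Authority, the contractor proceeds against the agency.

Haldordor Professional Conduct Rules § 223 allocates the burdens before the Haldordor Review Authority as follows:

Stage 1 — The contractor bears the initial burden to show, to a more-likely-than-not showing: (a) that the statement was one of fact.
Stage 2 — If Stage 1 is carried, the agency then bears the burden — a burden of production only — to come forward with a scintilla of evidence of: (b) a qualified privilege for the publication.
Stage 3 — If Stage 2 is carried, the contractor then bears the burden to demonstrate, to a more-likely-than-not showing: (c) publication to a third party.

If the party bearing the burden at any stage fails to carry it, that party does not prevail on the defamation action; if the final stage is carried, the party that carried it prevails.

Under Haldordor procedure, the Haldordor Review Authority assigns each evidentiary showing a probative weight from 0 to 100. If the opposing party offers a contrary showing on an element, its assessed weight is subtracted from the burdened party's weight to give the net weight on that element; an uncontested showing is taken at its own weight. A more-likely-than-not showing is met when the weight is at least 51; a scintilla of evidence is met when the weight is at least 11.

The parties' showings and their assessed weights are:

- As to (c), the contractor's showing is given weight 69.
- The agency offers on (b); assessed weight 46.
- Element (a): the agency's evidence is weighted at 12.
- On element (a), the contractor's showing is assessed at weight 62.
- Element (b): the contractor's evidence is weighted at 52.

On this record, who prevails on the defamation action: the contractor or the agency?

Stage 1 — burden on contractor; standard: a more-likely-than-not showing (weight is at least 51).
    (a): 62 − 12 = 50 < 51 [not met]
  Stage 1 not carried; the contractor fails its burden.
The analysis ends at Stage 1; the agency prevails.

agency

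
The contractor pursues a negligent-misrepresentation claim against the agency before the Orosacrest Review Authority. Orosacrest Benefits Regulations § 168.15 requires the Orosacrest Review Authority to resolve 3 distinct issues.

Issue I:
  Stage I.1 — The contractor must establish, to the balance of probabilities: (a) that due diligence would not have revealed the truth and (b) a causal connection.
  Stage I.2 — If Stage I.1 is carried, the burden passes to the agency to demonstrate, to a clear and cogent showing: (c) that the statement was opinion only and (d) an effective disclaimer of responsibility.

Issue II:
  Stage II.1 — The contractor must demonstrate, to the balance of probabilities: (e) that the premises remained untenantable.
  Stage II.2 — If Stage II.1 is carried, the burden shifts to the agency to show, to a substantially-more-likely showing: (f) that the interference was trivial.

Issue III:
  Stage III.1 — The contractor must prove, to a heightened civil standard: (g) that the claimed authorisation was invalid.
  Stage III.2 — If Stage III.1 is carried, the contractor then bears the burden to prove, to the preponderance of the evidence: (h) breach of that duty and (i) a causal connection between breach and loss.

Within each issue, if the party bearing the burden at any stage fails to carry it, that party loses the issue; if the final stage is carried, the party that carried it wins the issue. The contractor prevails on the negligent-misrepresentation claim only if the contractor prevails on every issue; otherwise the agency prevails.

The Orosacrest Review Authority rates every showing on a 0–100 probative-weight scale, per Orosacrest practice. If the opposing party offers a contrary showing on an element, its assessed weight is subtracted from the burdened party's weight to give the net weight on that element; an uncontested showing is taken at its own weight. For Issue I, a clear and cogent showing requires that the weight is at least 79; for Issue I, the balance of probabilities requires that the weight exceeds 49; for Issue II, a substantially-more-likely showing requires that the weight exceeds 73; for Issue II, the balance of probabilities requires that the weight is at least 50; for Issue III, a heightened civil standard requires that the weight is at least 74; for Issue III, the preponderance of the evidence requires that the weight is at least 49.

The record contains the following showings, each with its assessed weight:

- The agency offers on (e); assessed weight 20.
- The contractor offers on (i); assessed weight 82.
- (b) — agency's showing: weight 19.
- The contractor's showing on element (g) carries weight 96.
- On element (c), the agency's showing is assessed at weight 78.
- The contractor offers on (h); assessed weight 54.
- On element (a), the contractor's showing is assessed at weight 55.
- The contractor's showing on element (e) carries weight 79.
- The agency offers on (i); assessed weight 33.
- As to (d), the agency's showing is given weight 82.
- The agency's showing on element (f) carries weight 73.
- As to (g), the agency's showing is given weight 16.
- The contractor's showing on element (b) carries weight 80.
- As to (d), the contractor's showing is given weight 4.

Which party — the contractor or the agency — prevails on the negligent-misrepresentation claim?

— Issue I —
At Stage I.1 the contractor must meet the balance of probabilities (weight exceeds 49): on (a) the weight is 55, > 49, so (a) meets the standard; on (b) the weight is 80 less the opposing 19 gives net 61, which does exceed 49, so (b) meets the standard.
  All elements met. The burden passes to the agency.
At Stage I.2 the agency must meet a clear and cogent showing (weight is at least 79): on (c) the weight is 78, which does not reach 79, so (c) does not meet the standard; on (d) the weight is 82 less the opposing 4 gives net 78, < 79, so (d) does not meet the standard.
  The agency does not carry Stage I.2.
The contractor prevails on this issue.
— Issue II —
Stage II.1 (contractor, the balance of probabilities, weight is at least 50): (e) net 79−20=59 ≥ 50 — meets.
  Stage II.1 carried; the burden shifts to the agency.
Stage II.2 (agency, a substantially-more-likely showing, weight exceeds 73): (f) 73 ≤ 73 — fails.
  Not every element is met, so the agency fails to carry Stage II.2.
The analysis ends at Stage II.2; the contractor prevails on this issue.
— Issue III —
At Stage III.1 the contractor must meet a heightened civil standard (weight is at least 74): on (g) the weight is 96 less the opposing 16 gives net 80, ≥ 74, so (g) meets the standard.
  All elements met. The contractor retains the burden for Stage III.2.
At Stage III.2 the contractor must meet the preponderance of the evidence (weight is at least 49): on (h) the weight is 54, ≥ 49, so (h) meets the standard; on (i) the weight is 82 less the opposing 33 gives net 49, ≥ 49, so (i) meets the standard.
  All elements met at the final stage.
With every stage satisfied, the contractor prevails on this issue.
Per-issue: Issue I → contractor; Issue II → contractor; Issue III → contractor. The contractor must prevail on every issue; overall, the contractor prevails.

contractor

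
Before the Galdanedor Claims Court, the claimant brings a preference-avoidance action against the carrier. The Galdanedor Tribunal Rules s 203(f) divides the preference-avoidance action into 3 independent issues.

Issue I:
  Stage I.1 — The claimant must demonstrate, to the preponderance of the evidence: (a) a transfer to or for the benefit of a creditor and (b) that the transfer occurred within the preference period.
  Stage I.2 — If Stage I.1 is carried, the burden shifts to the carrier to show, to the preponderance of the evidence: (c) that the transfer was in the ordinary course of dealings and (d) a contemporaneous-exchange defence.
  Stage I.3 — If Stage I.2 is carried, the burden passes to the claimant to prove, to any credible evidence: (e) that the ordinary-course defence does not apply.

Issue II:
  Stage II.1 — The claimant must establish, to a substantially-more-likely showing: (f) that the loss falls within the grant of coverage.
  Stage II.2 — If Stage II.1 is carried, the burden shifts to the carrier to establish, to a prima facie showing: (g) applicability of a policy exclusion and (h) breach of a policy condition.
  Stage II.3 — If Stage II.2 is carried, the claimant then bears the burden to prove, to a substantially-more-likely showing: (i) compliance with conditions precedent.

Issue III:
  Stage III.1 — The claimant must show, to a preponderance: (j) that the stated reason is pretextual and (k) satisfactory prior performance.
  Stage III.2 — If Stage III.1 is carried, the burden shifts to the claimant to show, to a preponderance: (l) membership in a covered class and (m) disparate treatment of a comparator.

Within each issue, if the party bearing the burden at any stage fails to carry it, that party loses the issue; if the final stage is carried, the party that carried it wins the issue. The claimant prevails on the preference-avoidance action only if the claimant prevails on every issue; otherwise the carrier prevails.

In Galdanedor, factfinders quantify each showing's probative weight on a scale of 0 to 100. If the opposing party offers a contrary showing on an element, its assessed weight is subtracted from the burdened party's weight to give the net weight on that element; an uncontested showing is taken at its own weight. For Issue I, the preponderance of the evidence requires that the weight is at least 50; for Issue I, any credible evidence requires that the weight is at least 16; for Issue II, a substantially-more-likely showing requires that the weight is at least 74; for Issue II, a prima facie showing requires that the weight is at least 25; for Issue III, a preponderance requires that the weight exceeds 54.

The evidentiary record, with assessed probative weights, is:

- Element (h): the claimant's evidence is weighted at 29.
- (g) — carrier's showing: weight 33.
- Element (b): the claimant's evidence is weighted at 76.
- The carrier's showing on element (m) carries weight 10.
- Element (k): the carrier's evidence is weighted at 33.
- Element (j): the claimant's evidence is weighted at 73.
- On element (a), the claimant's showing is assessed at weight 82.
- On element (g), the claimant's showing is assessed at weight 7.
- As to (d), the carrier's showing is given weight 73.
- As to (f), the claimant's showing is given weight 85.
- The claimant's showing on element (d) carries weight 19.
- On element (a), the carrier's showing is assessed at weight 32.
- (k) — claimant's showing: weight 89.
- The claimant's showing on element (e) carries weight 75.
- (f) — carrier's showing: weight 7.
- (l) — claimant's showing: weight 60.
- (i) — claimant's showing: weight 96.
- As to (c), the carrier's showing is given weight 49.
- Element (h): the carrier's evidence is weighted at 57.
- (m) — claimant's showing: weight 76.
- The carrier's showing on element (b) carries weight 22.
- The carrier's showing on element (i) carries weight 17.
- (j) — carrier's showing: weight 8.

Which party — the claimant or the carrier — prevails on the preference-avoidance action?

claimant

— Issue I —
Stage I.1 — burden on claimant; standard: the preponderance of the evidence (weight is at least 50).
    (a): 82 − 32 = 50 ≥ 50 [met]
    (b): 76 − 22 = 54 ≥ 50 [met]
  Stage I.1 is satisfied; the onus moves to the carrier.
Stage I.2 — burden on carrier; standard: the preponderance of the evidence (weight is at least 50).
    (c): 49 < 50 [not met]
    (d): 73 − 19 = 54 ≥ 50 [met]
  The carrier does not carry Stage I.2.
The analysis ends at Stage I.2; the claimant prevails on this issue.
— Issue II —
Stage II.1 — burden on claimant; standard: a substantially-more-likely showing (weight is at least 74).
    (f): 85 − 7 = 78 ≥ 74 [met]
  Stage II.1 carried; the burden shifts to the carrier.
Stage II.2 — burden on carrier; standard: a prima facie showing (weight is at least 25).
    (g): 33 − 7 = 26 ≥ 25 [met]
    (h): 57 − 29 = 28 ≥ 25 [met]
  Stage II.2 carried; the burden shifts to the claimant.
Stage II.3 — burden on claimant; standard: a substantially-more-likely showing (weight is at least 74).
    (i): 96 − 17 = 79 ≥ 74 [met]
  The claimant carries the last stage.
With every stage satisfied, the claimant prevails on this issue.
— Issue III —
Stage III.1 — burden on claimant; standard: a preponderance (weight exceeds 54).
    (j): 73 − 8 = 65 > 54 [met]
    (k): 89 − 33 = 56 > 54 [met]
  Stage III.1 is satisfied; the claimant continues to bear the burden.
Stage III.2 — burden on claimant; standard: a preponderance (weight exceeds 54).
    (l): 60 > 54 [met]
    (m): 76 − 10 = 66 > 54 [met]
  The claimant carries the last stage.
All stages carried — the claimant prevails on this issue.
Per-issue: Issue I → claimant; Issue II → claimant; Issue III → claimant. The claimant must prevail on every issue; overall, the claimant prevails.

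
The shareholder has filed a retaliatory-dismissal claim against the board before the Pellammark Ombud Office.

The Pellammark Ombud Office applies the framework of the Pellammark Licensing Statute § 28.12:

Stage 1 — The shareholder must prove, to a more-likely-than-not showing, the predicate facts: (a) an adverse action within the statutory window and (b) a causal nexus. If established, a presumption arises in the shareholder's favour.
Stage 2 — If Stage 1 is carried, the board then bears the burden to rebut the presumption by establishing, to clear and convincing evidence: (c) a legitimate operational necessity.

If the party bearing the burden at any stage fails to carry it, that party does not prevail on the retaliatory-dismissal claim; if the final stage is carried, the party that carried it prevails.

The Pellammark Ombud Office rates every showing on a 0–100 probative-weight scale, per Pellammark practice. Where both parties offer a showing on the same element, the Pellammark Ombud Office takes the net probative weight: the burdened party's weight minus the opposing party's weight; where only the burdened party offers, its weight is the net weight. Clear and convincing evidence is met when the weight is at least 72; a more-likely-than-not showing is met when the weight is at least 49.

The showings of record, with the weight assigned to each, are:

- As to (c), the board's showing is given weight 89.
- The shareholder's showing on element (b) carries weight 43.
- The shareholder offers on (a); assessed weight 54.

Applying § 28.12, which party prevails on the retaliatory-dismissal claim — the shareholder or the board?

board

Stage 1 — burden on shareholder; standard: a more-likely-than-not showing (weight is at least 49).
    (a): 54 ≥ 49 [met]
    (b): 43 < 49 [not met]
  Not every element is met, so the shareholder fails to carry Stage 1.
The analysis ends at Stage 1; the board prevails.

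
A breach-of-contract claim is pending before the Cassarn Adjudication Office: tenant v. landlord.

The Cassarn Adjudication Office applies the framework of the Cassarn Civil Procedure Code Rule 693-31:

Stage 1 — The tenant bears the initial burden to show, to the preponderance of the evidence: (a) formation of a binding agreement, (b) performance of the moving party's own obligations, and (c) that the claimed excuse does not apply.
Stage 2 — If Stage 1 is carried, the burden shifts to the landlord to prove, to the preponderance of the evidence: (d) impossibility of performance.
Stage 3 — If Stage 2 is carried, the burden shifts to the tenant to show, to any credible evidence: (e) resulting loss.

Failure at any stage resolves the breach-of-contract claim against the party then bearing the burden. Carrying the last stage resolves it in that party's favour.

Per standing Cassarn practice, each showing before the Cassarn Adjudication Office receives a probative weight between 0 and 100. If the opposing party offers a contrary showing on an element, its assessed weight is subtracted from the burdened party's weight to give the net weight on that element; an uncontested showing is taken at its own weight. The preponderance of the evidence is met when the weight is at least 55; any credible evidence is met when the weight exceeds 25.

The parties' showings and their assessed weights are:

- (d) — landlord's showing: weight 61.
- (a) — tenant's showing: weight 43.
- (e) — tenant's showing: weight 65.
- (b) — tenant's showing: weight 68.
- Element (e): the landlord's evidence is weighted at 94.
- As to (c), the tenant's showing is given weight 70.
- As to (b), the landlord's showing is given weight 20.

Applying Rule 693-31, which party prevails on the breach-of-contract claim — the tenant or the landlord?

landlord

Stage 1 — burden on tenant; standard: the preponderance of the evidence (weight is at least 55).
    (a): 43 < 55 [not met]
    (b): 68 − 20 = 48 < 55 [not met]
    (c): 70 ≥ 55 [met]
  The tenant does not carry Stage 1.
The landlord prevails.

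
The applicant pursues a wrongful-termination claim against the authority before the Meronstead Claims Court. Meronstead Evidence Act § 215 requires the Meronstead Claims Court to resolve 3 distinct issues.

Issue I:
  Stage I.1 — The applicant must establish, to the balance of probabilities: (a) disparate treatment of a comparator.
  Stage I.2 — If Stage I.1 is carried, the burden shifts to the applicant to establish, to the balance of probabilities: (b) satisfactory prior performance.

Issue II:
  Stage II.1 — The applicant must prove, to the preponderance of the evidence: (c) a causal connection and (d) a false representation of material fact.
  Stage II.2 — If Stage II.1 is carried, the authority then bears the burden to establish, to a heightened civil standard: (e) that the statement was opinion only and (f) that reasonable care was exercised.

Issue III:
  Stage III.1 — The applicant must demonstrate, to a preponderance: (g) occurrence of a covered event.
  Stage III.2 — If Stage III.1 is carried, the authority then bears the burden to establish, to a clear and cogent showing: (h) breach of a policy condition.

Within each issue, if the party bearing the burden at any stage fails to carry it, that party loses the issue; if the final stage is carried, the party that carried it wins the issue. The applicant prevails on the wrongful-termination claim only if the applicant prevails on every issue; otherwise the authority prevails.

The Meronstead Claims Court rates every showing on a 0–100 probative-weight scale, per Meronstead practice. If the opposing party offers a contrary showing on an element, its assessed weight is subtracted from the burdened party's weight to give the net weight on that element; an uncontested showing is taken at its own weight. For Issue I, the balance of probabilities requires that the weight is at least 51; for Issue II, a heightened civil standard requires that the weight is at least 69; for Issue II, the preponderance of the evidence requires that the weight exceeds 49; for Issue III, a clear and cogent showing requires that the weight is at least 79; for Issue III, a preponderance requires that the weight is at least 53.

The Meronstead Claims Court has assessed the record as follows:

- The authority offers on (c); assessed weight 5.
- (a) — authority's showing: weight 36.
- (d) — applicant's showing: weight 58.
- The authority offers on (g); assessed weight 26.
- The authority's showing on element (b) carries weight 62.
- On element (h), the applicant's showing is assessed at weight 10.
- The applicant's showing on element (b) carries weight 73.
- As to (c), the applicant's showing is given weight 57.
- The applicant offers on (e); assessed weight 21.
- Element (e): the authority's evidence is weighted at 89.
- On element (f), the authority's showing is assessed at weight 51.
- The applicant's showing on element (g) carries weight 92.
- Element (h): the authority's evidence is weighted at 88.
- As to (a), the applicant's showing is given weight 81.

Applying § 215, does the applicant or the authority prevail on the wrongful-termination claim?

— Issue I —
Stage I.1 — burden on applicant; standard: the balance of probabilities (weight is at least 51).
    (a): 81 − 36 = 45 < 51 [not met]
  The applicant does not carry Stage I.1.
The analysis ends at Stage I.1; the authority prevails on this issue.
— Issue II —
At Stage II.1 the applicant must meet the preponderance of the evidence (weight exceeds 49): on (c) the weight is 57 less the opposing 5 gives net 52, > 49, so (c) meets the standard; on (d) the weight is 58, > 49, so (d) meets the standard.
  Stage II.1 is satisfied; the onus moves to the authority.
At Stage II.2 the authority must meet a heightened civil standard (weight is at least 69): on (e) the weight is 89 less the opposing 21 gives net 68, < 69, so (e) does not meet the standard; on (f) the weight is 51, which does not reach 69, so (f) does not meet the standard.
  Not every element is met, so the authority fails to carry Stage II.2.
The applicant prevails on this issue.
— Issue III —
Stage III.1 (applicant, a preponderance, weight is at least 53): (g) net 92−26=66 ≥ 53 — meets.
  All elements met. The burden passes to the authority.
Stage III.2 (authority, a clear and cogent showing, weight is at least 79): (h) net 88−10=78 < 79 — fails.
  The authority does not carry Stage III.2.
The analysis ends at Stage III.2; the applicant prevails on this issue.
Per-issue: Issue I → authority; Issue II → applicant; Issue III → applicant. The applicant must prevail on every issue; overall, the authority prevails.

authority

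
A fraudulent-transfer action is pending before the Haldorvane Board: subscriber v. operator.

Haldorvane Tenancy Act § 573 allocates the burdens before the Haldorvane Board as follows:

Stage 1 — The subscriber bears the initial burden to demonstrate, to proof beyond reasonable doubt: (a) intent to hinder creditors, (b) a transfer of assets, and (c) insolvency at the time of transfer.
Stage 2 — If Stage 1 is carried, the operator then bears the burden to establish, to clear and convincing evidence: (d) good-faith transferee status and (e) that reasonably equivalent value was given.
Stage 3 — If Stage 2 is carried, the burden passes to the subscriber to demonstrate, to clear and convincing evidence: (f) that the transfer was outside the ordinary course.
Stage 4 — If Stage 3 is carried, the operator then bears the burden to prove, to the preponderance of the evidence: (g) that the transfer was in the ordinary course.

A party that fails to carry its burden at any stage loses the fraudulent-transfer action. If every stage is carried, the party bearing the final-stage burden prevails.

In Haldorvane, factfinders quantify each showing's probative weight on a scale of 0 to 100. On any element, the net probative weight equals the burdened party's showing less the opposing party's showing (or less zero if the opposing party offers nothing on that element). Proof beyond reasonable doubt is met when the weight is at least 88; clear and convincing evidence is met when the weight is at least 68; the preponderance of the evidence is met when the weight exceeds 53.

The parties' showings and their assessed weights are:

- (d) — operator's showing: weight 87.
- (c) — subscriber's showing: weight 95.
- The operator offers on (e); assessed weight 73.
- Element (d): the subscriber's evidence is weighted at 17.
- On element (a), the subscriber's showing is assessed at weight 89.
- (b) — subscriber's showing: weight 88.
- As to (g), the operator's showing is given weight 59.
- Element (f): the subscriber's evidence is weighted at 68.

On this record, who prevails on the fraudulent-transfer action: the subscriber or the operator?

operator

Stage 1 — burden on subscriber; standard: proof beyond reasonable doubt (weight is at least 88).
    (a): 89 ≥ 88 [met]
    (b): 88 ≥ 88 [met]
    (c): 95 ≥ 88 [met]
  Stage 1 is satisfied; the onus moves to the operator.
Stage 2 — burden on operator; standard: clear and convincing evidence (weight is at least 68).
    (d): 87 − 17 = 70 ≥ 68 [met]
    (e): 73 ≥ 68 [met]
  All elements met. The burden passes to the subscriber.
Stage 3 — burden on subscriber; standard: clear and convincing evidence (weight is at least 68).
    (f): 68 ≥ 68 [met]
  The subscriber carries Stage 3; the operator now bears the burden.
Stage 4 — burden on operator; standard: the preponderance of the evidence (weight exceeds 53).
    (g): 59 > 53 [met]
  The operator carries the last stage.
Every stage carried; the operator prevails.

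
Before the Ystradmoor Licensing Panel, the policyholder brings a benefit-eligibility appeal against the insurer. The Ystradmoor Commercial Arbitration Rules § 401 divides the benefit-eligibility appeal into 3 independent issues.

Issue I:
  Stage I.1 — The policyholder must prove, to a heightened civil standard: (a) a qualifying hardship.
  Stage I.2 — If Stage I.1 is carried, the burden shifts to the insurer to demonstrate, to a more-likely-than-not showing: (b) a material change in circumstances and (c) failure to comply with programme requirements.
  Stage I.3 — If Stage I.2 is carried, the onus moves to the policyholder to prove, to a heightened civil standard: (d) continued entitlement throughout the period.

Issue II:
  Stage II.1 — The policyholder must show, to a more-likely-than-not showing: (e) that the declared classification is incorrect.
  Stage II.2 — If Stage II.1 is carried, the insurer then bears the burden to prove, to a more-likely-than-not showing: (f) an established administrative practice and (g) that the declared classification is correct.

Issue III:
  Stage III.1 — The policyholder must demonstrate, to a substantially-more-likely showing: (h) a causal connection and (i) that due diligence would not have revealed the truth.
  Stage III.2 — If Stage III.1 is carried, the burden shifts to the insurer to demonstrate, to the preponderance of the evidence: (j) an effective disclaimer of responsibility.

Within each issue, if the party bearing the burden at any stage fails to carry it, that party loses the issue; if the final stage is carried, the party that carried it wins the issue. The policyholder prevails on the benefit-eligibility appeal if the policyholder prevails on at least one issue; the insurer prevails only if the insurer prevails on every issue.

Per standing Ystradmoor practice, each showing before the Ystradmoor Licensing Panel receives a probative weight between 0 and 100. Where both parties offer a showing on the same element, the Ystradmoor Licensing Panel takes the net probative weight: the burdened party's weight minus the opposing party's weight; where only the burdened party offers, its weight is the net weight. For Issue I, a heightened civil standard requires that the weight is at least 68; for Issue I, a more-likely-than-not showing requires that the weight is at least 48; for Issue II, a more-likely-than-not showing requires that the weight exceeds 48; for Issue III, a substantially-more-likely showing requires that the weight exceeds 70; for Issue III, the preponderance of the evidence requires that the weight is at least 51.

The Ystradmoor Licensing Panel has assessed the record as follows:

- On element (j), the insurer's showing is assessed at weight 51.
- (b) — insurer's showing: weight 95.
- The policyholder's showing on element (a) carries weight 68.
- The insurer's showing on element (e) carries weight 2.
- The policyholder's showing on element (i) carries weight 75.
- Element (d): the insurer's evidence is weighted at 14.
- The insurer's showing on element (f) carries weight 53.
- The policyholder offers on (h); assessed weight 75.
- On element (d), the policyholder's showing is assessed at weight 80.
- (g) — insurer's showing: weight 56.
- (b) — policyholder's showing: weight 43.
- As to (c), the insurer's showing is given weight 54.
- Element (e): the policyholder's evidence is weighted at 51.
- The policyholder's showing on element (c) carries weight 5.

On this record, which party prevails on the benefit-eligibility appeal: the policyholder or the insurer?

— Issue I —
Stage I.1 (policyholder, a heightened civil standard, weight is at least 68): (a) 68 ≥ 68 — meets.
  Stage I.1 carried; the burden shifts to the insurer.
Stage I.2 (insurer, a more-likely-than-not showing, weight is at least 48): (b) net 95−43=52 ≥ 48 — meets; (c) net 54−5=49 ≥ 48 — meets.
  Stage I.2 carried; the burden shifts to the policyholder.
Stage I.3 (policyholder, a heightened civil standard, weight is at least 68): (d) net 80−14=66 < 68 — fails.
  The policyholder does not carry Stage I.3.
The insurer prevails on this issue.
— Issue II —
At Stage II.1 the policyholder must meet a more-likely-than-not showing (weight exceeds 48): on (e) the weight is 51 less the opposing 2 gives net 49, > 48, so (e) meets the standard.
  Stage II.1 is satisfied; the onus moves to the insurer.
At Stage II.2 the insurer must meet a more-likely-than-not showing (weight exceeds 48): on (f) the weight is 53, > 48, so (f) meets the standard; on (g) the weight is 56, > 48, so (g) meets the standard.
  Stage II.2 carried; the final stage is satisfied.
Every stage carried; the insurer prevails on this issue.
— Issue III —
Stage III.1 (policyholder, a substantially-more-likely showing, weight exceeds 70): (h) 75 > 70 — meets; (i) 75 > 70 — meets.
  The policyholder carries Stage III.1; the insurer now bears the burden.
Stage III.2 (insurer, the preponderance of the evidence, weight is at least 51): (j) 51 ≥ 51 — meets.
  All elements met at the final stage.
With every stage satisfied, the insurer prevails on this issue.
Per-issue: Issue I → insurer; Issue II → insurer; Issue III → insurer. The policyholder must prevail on at least one issue; overall, the insurer prevails.

insurer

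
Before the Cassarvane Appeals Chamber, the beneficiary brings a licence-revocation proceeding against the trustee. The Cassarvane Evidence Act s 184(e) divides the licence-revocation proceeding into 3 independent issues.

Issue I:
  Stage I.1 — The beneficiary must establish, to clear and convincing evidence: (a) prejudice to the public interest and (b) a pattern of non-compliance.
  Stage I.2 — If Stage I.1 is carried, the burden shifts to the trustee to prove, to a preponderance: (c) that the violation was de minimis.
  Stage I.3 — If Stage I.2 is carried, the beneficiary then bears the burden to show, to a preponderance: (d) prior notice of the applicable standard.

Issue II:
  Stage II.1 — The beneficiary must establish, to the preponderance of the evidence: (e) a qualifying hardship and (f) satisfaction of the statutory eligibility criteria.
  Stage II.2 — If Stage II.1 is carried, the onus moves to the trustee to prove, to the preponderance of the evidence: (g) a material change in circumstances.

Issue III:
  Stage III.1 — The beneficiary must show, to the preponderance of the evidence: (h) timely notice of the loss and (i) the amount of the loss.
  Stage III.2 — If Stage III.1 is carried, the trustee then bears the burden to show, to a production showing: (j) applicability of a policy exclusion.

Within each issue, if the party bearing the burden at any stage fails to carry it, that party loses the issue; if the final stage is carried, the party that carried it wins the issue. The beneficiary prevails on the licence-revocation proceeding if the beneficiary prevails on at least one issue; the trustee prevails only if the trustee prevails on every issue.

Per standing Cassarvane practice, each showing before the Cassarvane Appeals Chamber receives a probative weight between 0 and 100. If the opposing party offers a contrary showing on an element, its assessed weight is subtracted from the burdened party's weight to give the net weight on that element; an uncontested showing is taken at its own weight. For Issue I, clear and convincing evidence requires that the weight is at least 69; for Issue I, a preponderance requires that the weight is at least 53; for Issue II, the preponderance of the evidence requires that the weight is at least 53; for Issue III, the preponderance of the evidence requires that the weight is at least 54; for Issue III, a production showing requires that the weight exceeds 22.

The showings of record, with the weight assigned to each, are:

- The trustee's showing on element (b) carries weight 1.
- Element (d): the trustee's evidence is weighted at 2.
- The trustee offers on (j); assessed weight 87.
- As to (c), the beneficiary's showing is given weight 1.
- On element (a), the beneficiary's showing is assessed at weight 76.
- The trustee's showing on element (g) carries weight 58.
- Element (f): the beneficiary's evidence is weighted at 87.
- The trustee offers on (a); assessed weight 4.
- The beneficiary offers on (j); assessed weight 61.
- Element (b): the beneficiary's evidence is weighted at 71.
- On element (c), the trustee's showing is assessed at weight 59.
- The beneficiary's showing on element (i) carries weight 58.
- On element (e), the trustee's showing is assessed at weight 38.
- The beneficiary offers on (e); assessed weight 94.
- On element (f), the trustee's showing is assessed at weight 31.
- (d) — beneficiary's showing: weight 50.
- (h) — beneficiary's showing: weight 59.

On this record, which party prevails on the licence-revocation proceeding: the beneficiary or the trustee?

— Issue I —
Stage I.1 — burden on beneficiary; standard: clear and convincing evidence (weight is at least 69).
    (a): 76 − 4 = 72 ≥ 69 [met]
    (b): 71 − 1 = 70 ≥ 69 [met]
  Stage I.1 carried; the burden shifts to the trustee.
Stage I.2 — burden on trustee; standard: a preponderance (weight is at least 53).
    (c): 59 − 1 = 58 ≥ 53 [met]
  The trustee carries Stage I.2; the beneficiary now bears the burden.
Stage I.3 — burden on beneficiary; standard: a preponderance (weight is at least 53).
    (d): 50 − 2 = 48 < 53 [not met]
  Stage I.3 not carried; the beneficiary fails its burden.
So the trustee prevails on this issue.
— Issue II —
At Stage II.1 the beneficiary must meet the preponderance of the evidence (weight is at least 53): on (e) the weight is 94 less the opposing 38 gives net 56, ≥ 53, so (e) meets the standard; on (f) the weight is 87 less the opposing 31 gives net 56, ≥ 53, so (f) meets the standard.
  Stage II.1 is satisfied; the onus moves to the trustee.
At Stage II.2 the trustee must meet the preponderance of the evidence (weight is at least 53): on (g) the weight is 58, ≥ 53, so (g) meets the standard.
  Stage II.2 carried; the final stage is satisfied.
With every stage satisfied, the trustee prevails on this issue.
— Issue III —
Stage III.1 — burden on beneficiary; standard: the preponderance of the evidence (weight is at least 54).
    (h): 59 ≥ 54 [met]
    (i): 58 ≥ 54 [met]
  Stage III.1 carried; the burden shifts to the trustee.
Stage III.2 — burden on trustee; standard: a production showing (weight exceeds 22).
    (j): 87 − 61 = 26 > 22 [met]
  The trustee carries the last stage.
With every stage satisfied, the trustee prevails on this issue.
Per-issue: Issue I → trustee; Issue II → trustee; Issue III → trustee. The beneficiary must prevail on at least one issue; overall, the trustee prevails.

trustee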